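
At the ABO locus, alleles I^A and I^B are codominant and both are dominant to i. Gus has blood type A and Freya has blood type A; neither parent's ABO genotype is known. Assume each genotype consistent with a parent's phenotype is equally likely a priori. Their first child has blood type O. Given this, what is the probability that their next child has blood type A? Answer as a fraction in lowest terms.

3/4

Possible genotypes: Gus ∈ {I^A I^A, I^A i}; Freya ∈ {I^A I^A, I^A i}.
Weight each parental genotype pair by prior × P(type-O child):
  I^A i × I^A i: posterior weight 1; P(next child type A) = 3/4.
Weighted sum = 3/4.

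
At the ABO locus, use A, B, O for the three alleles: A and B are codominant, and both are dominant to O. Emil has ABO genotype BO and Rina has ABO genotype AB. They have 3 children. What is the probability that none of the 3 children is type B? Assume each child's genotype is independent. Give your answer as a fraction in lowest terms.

ABO cross BO × AB → 1/4 A, 1/2 B, 1/4 AB.
So P(type B) = 1/2 per child.
P(not type B) = 1/2 for one child; (1/2)^3 = 1/8.

1/8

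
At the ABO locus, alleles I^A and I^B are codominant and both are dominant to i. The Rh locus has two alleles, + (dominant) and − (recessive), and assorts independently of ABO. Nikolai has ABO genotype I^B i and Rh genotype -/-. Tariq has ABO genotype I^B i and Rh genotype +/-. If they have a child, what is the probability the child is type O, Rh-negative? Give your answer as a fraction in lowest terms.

ABO cross I^B i × I^B i → offspring phenotypes: 1/4 O, 3/4 B.
Rh cross -/- × +/- → 1/2 Rh+, 1/2 Rh-.
Independent loci: P(type O, Rh-negative) = 1/4 × 1/2 = 1/8.

1/8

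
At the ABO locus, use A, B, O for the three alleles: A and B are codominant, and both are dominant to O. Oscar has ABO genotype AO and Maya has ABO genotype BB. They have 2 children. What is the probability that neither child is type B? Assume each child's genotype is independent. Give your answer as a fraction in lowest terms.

ABO cross AO × BB → 1/2 B, 1/2 AB.
So P(type B) = 1/2 per child.
P(not type B) = 1/2 for one child; (1/2)^2 = 1/4.

1/4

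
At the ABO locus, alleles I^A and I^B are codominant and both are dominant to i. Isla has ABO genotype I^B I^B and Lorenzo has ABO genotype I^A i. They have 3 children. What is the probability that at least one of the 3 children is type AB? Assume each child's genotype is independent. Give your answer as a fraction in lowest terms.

7/8

ABO cross I^B I^B × I^A i → 1/2 B, 1/2 AB.
So P(type AB) = 1/2 per child.
P(none) = (1/2)^3 = 1/8; P(at least one) = 1 − 1/8 = 7/8.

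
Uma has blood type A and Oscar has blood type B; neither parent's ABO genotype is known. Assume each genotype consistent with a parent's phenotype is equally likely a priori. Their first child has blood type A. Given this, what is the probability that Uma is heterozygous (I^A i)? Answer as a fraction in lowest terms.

Possible genotypes: Uma ∈ {I^A I^A, I^A i}; Oscar ∈ {I^B I^B, I^B i}.
Weight each parental genotype pair by prior × P(type-A child):
  I^A I^A × I^B i: posterior weight 2/3.
  I^A i × I^B i: posterior weight 1/3.
Sum the posterior weight over pairs where Uma is I^A i: 1/3.

1/3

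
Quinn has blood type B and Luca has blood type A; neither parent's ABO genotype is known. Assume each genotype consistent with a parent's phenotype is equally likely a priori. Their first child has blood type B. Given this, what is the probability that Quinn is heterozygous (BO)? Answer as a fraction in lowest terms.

1/3

Possible genotypes: Quinn ∈ {BB, BO}; Luca ∈ {AA, AO}.
Weight each parental genotype pair by prior × P(type-B child):
  BB × AO: posterior weight 2/3.
  BO × AO: posterior weight 1/3.
Sum the posterior weight over pairs where Quinn is BO: 1/3.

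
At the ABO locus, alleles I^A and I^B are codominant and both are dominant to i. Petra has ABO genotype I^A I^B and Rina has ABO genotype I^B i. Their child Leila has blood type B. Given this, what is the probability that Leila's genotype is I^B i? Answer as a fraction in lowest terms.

Cross I^A I^B × I^B i → 1/4 I^A I^B, 1/4 I^A i, 1/4 I^B I^B, 1/4 I^B i.
Type-B genotypes among offspring: I^B I^B (1/4), I^B i (1/4); total 1/2.
P(I^B i | type B) = (1/4) / (1/2) = 1/2.

1/2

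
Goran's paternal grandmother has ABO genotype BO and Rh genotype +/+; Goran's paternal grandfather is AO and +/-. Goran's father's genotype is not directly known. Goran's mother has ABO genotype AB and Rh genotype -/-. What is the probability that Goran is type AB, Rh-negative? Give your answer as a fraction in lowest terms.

1/16

Goran's father's ABO genotype from BO × AO: 1/4 AB, 1/4 AO, 1/4 BO, 1/4 OO.
Crossing each possibility with the mother AB and summing P(type AB): 1/4·1/2 + 1/4·1/4 + 1/4·1/4 + 1/4·0 = 1/4.
Similarly for Rh via the father's Rh distribution: P(Rh-) = 1/4.
Independent loci: 1/4 × 1/4 = 1/16.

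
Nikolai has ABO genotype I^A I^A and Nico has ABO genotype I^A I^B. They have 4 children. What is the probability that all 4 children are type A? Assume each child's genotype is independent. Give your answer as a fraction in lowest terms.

ABO cross I^A I^A × I^A I^B → 1/2 A, 1/2 AB.
So P(type A) = 1/2 per child.
All 4 independent: (1/2)^4 = 1/16.

1/16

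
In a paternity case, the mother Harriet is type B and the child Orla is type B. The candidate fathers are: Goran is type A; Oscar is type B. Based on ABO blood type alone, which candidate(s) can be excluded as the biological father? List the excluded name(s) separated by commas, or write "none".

none

A candidate is excluded only if no genotype consistent with his phenotype could produce a type B child with a type B mother.
Every candidate has at least one consistent genotype combination, so none can be excluded.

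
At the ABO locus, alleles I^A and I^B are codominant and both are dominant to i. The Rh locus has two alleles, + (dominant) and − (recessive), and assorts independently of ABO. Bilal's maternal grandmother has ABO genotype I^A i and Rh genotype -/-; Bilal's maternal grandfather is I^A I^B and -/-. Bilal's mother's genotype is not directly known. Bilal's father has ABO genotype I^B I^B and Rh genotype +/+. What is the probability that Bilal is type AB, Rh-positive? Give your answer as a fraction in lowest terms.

Bilal's mother's ABO genotype from I^A i × I^A I^B: 1/4 I^A I^A, 1/4 I^A I^B, 1/4 I^A i, 1/4 I^B i.
Crossing each possibility with the father I^B I^B and summing P(type AB): 1/4·1 + 1/4·1/2 + 1/4·1/2 + 1/4·0 = 1/2.
Similarly for Rh via the mother's Rh distribution: P(Rh+) = 1.
Independent loci: 1/2 × 1 = 1/2.

1/2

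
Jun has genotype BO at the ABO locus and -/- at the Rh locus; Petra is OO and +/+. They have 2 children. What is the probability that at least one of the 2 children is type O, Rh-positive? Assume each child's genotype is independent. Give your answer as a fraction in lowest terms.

ABO cross BO × OO → 1/2 O, 1/2 B.
Rh cross -/- × +/+ → 1 Rh+; so P(type O, Rh-positive) = 1/2 × 1 = 1/2 per child.
P(none) = (1/2)^2 = 1/4; P(at least one) = 1 − 1/4 = 3/4.

3/4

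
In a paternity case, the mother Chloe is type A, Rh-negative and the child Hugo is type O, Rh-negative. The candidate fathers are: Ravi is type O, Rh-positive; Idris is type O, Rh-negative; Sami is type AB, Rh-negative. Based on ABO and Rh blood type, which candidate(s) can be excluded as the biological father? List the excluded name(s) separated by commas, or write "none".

Sami

A candidate is excluded only if no genotype consistent with his phenotype could produce a type O, Rh-negative child with a type A, Rh-negative mother.
Sami (type AB, Rh-): no genotype consistent with that phenotype can produce a type-O Rh- child with a type-A mother.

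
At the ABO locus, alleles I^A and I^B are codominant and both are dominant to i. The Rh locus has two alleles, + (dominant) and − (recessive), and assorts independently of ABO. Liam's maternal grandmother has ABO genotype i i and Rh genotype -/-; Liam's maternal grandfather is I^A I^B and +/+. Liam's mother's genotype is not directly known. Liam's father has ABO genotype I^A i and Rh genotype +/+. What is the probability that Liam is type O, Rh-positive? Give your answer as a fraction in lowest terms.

Liam's mother's ABO genotype from i i × I^A I^B: 1/2 I^A i, 1/2 I^B i.
Crossing each possibility with the father I^A i and summing P(type O): 1/2·1/4 + 1/2·1/4 = 1/4.
Similarly for Rh via the mother's Rh distribution: P(Rh+) = 1.
Independent loci: 1/4 × 1 = 1/4.

1/4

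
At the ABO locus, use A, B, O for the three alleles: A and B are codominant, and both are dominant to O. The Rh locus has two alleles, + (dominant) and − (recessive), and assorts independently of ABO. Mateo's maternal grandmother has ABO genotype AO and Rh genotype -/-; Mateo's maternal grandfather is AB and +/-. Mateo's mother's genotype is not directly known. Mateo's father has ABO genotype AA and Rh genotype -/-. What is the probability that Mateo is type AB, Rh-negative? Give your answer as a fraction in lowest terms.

Mateo's mother's ABO genotype from AO × AB: 1/4 AA, 1/4 AB, 1/4 AO, 1/4 BO.
Crossing each possibility with the father AA and summing P(type AB): 1/4·0 + 1/4·1/2 + 1/4·0 + 1/4·1/2 = 1/4.
Similarly for Rh via the mother's Rh distribution: P(Rh-) = 3/4.
Independent loci: 1/4 × 3/4 = 3/16.

3/16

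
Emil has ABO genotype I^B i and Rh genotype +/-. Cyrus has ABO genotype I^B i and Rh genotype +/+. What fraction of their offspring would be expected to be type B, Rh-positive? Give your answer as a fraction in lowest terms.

ABO cross I^B i × I^B i → offspring phenotypes: 1/4 O, 3/4 B.
Rh cross +/- × +/+ → 1 Rh+.
Independent loci: P(type B, Rh-positive) = 3/4 × 1 = 3/4.

3/4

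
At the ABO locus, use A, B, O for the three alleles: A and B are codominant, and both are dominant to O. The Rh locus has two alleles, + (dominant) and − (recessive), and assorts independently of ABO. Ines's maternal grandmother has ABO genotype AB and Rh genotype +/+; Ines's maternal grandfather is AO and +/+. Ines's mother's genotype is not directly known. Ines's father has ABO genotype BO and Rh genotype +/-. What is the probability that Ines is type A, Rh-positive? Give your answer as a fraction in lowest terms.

1/4

Ines's mother's ABO genotype from AB × AO: 1/4 AA, 1/4 AB, 1/4 AO, 1/4 BO.
Crossing each possibility with the father BO and summing P(type A): 1/4·1/2 + 1/4·1/4 + 1/4·1/4 + 1/4·0 = 1/4.
Similarly for Rh via the mother's Rh distribution: P(Rh+) = 1.
Independent loci: 1/4 × 1 = 1/4.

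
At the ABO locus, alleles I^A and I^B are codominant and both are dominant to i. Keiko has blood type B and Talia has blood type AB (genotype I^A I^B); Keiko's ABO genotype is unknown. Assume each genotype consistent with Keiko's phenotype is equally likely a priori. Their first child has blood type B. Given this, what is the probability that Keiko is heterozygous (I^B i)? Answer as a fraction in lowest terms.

1/2

Possible genotypes: Keiko ∈ {I^B I^B, I^B i}; Talia ∈ {I^A I^B}.
Weight each parental genotype pair by prior × P(type-B child):
  I^B I^B × I^A I^B: posterior weight 1/2.
  I^B i × I^A I^B: posterior weight 1/2.
Sum the posterior weight over pairs where Keiko is I^B i: 1/2.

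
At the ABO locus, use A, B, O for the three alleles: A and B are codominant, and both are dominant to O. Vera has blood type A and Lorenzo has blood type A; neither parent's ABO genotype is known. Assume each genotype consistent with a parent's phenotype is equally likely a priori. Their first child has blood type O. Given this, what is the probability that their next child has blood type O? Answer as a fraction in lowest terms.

Possible genotypes: Vera ∈ {AA, AO}; Lorenzo ∈ {AA, AO}.
Weight each parental genotype pair by prior × P(type-O child):
  AO × AO: posterior weight 1; P(next child type O) = 1/4.
Weighted sum = 1/4.

1/4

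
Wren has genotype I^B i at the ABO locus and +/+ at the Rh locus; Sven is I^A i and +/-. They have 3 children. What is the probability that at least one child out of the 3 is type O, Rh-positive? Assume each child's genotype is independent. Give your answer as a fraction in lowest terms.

ABO cross I^B i × I^A i → 1/4 O, 1/4 A, 1/4 B, 1/4 AB.
Rh cross +/+ × +/- → 1 Rh+; so P(type O, Rh-positive) = 1/4 × 1 = 1/4 per child.
P(none) = (3/4)^3 = 27/64; P(at least one) = 1 − 27/64 = 37/64.

37/64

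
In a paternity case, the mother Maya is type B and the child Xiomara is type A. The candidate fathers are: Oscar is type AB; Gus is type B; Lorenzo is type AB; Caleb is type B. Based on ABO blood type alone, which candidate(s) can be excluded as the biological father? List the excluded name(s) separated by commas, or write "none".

Gus, Caleb

A candidate is excluded only if no genotype consistent with his phenotype could produce a type A child with a type B mother.
Gus (type B): no genotype consistent with that phenotype can produce a type-A child with a type-B mother.
Caleb (type B): no genotype consistent with that phenotype can produce a type-A child with a type-B mother.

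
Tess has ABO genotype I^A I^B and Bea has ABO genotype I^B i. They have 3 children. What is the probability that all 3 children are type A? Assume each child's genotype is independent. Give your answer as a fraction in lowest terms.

1/64

ABO cross I^A I^B × I^B i → 1/4 A, 1/2 B, 1/4 AB.
So P(type A) = 1/4 per child.
All 3 independent: (1/4)^3 = 1/64.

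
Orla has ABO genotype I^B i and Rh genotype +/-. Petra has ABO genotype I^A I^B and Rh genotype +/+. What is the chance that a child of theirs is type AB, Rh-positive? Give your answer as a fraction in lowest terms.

1/4

ABO cross I^B i × I^A I^B → offspring phenotypes: 1/4 A, 1/2 B, 1/4 AB.
Rh cross +/- × +/+ → 1 Rh+.
Independent loci: P(type AB, Rh-positive) = 1/4 × 1 = 1/4.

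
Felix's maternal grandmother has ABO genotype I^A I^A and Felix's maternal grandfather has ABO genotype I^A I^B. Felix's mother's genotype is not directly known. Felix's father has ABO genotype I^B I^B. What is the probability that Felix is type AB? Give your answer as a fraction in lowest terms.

3/4

Felix's mother's ABO genotype from I^A I^A × I^A I^B: 1/2 I^A I^A, 1/2 I^A I^B.
Crossing each possibility with the father I^B I^B and summing P(type AB): 1/2·1 + 1/2·1/2 = 3/4.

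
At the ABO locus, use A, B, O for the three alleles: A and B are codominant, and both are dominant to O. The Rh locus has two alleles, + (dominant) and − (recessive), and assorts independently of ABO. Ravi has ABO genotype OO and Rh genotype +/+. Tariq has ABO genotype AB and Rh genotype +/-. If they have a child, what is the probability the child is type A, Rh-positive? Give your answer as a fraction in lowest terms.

ABO cross OO × AB → offspring phenotypes: 1/2 A, 1/2 B.
Rh cross +/+ × +/- → 1 Rh+.
Independent loci: P(type A, Rh-positive) = 1/2 × 1 = 1/2.

1/2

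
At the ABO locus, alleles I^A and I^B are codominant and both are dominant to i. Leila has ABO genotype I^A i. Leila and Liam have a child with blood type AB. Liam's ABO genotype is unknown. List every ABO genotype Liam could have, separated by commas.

For each candidate genotype of Liam, check whether crossing it with I^A i can produce every observed child phenotype.
  I^A I^A → possible child types {A} ✗
  I^A I^B → possible child types {A, B, AB} ✓
  I^A i → possible child types {O, A} ✗
  I^B I^B → possible child types {B, AB} ✓
  I^B i → possible child types {O, A, B, AB} ✓
  i i → possible child types {O, A} ✗

I^A I^B, I^B I^B, I^B i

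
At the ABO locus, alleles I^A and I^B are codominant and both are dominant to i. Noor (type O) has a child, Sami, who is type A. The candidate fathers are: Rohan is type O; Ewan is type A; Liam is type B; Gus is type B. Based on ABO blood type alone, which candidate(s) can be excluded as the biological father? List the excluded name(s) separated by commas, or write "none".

Rohan, Liam, Gus

A candidate is excluded only if no genotype consistent with his phenotype could produce a type A child with a type O mother.
Rohan (type O): no genotype consistent with that phenotype can produce a type-A child with a type-O mother.
Liam (type B): no genotype consistent with that phenotype can produce a type-A child with a type-O mother.
Gus (type B): no genotype consistent with that phenotype can produce a type-A child with a type-O mother.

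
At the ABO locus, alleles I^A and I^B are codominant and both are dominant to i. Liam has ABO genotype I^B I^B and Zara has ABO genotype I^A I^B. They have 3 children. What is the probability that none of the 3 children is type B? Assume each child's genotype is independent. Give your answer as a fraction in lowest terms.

1/8

ABO cross I^B I^B × I^A I^B → 1/2 B, 1/2 AB.
So P(type B) = 1/2 per child.
P(not type B) = 1/2 for one child; (1/2)^3 = 1/8.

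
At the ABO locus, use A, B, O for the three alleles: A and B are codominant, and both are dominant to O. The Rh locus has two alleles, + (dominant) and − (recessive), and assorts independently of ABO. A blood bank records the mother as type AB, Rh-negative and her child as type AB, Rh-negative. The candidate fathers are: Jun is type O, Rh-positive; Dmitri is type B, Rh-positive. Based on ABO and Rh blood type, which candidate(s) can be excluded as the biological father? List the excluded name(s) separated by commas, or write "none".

Jun

A candidate is excluded only if no genotype consistent with his phenotype could produce a type AB, Rh-negative child with a type AB, Rh-negative mother.
Jun (type O, Rh+): no genotype consistent with that phenotype can produce a type-AB Rh- child with a type-AB mother.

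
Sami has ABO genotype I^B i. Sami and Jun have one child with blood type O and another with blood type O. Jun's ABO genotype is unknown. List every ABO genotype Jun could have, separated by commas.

For each candidate genotype of Jun, check whether crossing it with I^B i can produce every observed child phenotype.
  I^A I^A → possible child types {A, AB} ✗
  I^A I^B → possible child types {A, B, AB} ✗
  I^A i → possible child types {O, A, B, AB} ✓
  I^B I^B → possible child types {B} ✗
  I^B i → possible child types {O, B} ✓
  i i → possible child types {O, B} ✓

I^A i, I^B i, i i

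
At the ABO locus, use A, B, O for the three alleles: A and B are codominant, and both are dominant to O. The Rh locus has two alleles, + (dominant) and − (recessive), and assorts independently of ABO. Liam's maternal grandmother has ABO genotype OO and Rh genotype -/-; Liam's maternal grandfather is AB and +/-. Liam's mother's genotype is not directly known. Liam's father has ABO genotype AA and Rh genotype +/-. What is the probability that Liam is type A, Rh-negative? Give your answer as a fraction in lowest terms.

9/32

Liam's mother's ABO genotype from OO × AB: 1/2 AO, 1/2 BO.
Crossing each possibility with the father AA and summing P(type A): 1/2·1 + 1/2·1/2 = 3/4.
Similarly for Rh via the mother's Rh distribution: P(Rh-) = 3/8.
Independent loci: 3/4 × 3/8 = 9/32.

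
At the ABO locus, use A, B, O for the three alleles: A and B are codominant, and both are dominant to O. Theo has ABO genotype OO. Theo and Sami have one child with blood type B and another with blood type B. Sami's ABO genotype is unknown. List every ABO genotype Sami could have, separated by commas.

AB, BB, BO

For each candidate genotype of Sami, check whether crossing it with OO can produce every observed child phenotype.
  AA → possible child types {A} ✗
  AB → possible child types {A, B} ✓
  AO → possible child types {O, A} ✗
  BB → possible child types {B} ✓
  BO → possible child types {O, B} ✓
  OO → possible child types {O} ✗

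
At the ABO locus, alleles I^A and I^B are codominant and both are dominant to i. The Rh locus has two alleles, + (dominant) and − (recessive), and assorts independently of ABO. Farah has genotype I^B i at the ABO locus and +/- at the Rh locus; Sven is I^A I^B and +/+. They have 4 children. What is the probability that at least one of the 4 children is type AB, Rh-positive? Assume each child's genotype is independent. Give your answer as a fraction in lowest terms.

ABO cross I^B i × I^A I^B → 1/4 A, 1/2 B, 1/4 AB.
Rh cross +/- × +/+ → 1 Rh+; so P(type AB, Rh-positive) = 1/4 × 1 = 1/4 per child.
P(none) = (3/4)^4 = 81/256; P(at least one) = 1 − 81/256 = 175/256.

175/256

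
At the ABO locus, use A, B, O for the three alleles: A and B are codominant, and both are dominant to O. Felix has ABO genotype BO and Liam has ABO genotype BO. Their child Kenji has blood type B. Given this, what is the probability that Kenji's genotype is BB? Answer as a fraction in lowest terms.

1/3

Cross BO × BO → 1/4 BB, 1/2 BO, 1/4 OO.
Type-B genotypes among offspring: BB (1/4), BO (1/2); total 3/4.
P(BB | type B) = (1/4) / (3/4) = 1/3.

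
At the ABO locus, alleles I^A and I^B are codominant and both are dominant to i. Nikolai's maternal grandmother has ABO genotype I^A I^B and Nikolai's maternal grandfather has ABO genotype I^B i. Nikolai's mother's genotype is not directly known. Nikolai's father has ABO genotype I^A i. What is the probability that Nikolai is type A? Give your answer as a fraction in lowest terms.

3/8

Nikolai's mother's ABO genotype from I^A I^B × I^B i: 1/4 I^A I^B, 1/4 I^A i, 1/4 I^B I^B, 1/4 I^B i.
Crossing each possibility with the father I^A i and summing P(type A): 1/4·1/2 + 1/4·3/4 + 1/4·0 + 1/4·1/4 = 3/8.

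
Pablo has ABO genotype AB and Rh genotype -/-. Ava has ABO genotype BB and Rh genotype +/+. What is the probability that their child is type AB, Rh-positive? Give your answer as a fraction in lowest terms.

1/2

ABO cross AB × BB → offspring phenotypes: 1/2 B, 1/2 AB.
Rh cross -/- × +/+ → 1 Rh+.
Independent loci: P(type AB, Rh-positive) = 1/2 × 1 = 1/2.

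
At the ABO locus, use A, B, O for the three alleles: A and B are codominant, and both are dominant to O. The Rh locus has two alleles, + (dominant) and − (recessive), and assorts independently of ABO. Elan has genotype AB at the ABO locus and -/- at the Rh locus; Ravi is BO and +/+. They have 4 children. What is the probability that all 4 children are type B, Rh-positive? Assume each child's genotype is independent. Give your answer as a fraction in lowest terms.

ABO cross AB × BO → 1/4 A, 1/2 B, 1/4 AB.
Rh cross -/- × +/+ → 1 Rh+; so P(type B, Rh-positive) = 1/2 × 1 = 1/2 per child.
All 4 independent: (1/2)^4 = 1/16.

1/16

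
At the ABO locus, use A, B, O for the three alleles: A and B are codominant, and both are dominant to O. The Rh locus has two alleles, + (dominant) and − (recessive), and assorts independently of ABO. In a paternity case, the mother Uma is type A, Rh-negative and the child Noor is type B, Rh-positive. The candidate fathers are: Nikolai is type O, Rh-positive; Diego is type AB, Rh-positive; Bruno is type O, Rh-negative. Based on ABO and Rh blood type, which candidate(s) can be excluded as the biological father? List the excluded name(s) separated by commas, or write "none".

Nikolai, Bruno

A candidate is excluded only if no genotype consistent with his phenotype could produce a type B, Rh-positive child with a type A, Rh-negative mother.
Nikolai (type O, Rh+): no genotype consistent with that phenotype can produce a type-B Rh+ child with a type-A mother.
Bruno (type O, Rh-): no genotype consistent with that phenotype can produce a type-B Rh+ child with a type-A mother.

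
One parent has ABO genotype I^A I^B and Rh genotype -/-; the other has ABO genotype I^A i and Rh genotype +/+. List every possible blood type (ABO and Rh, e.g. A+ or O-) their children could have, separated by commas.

A+, B+, AB+

Gametes from I^A I^B × I^A i give offspring ABO genotypes I^A I^A, I^A I^B, I^A i, I^B i, i.e. phenotypes A, B, AB.
Rh cross -/- × +/+ → phenotypes Rh+.
Combining independently: A+, B+, AB+.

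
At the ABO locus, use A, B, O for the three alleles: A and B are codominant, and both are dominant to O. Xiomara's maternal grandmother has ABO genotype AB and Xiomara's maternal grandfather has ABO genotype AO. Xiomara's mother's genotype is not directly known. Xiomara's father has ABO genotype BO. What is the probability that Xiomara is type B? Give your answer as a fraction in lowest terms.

3/8

Xiomara's mother's ABO genotype from AB × AO: 1/4 AA, 1/4 AB, 1/4 AO, 1/4 BO.
Crossing each possibility with the father BO and summing P(type B): 1/4·0 + 1/4·1/2 + 1/4·1/4 + 1/4·3/4 = 3/8.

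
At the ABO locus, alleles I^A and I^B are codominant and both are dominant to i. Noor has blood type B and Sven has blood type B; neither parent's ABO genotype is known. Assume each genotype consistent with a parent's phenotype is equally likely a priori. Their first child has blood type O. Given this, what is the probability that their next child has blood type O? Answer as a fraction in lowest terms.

1/4

Possible genotypes: Noor ∈ {I^B I^B, I^B i}; Sven ∈ {I^B I^B, I^B i}.
Weight each parental genotype pair by prior × P(type-O child):
  I^B i × I^B i: posterior weight 1; P(next child type O) = 1/4.
Weighted sum = 1/4.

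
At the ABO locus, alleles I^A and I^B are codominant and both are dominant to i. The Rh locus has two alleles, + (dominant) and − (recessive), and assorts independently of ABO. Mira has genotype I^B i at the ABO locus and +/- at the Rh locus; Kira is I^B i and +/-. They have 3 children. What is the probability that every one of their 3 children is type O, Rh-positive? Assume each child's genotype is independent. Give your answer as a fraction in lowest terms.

ABO cross I^B i × I^B i → 1/4 O, 3/4 B.
Rh cross +/- × +/- → 3/4 Rh+, 1/4 Rh-; so P(type O, Rh-positive) = 1/4 × 3/4 = 3/16 per child.
All 3 independent: (3/16)^3 = 27/4096.

27/4096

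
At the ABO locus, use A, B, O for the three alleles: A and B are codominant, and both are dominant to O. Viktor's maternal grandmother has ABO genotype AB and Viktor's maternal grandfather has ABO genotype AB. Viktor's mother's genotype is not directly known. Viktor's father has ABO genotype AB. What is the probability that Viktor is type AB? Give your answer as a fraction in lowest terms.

Viktor's mother's ABO genotype from AB × AB: 1/4 AA, 1/2 AB, 1/4 BB.
Crossing each possibility with the father AB and summing P(type AB): 1/4·1/2 + 1/2·1/2 + 1/4·1/2 = 1/2.

1/2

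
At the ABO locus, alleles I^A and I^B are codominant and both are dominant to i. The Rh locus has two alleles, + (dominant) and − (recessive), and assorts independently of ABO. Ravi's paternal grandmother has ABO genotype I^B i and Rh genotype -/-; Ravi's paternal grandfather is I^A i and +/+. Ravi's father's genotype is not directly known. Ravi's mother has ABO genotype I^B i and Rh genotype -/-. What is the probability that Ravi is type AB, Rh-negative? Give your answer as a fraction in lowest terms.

Ravi's father's ABO genotype from I^B i × I^A i: 1/4 I^A I^B, 1/4 I^A i, 1/4 I^B i, 1/4 i i.
Crossing each possibility with the mother I^B i and summing P(type AB): 1/4·1/4 + 1/4·1/4 + 1/4·0 + 1/4·0 = 1/8.
Similarly for Rh via the father's Rh distribution: P(Rh-) = 1/2.
Independent loci: 1/8 × 1/2 = 1/16.

1/16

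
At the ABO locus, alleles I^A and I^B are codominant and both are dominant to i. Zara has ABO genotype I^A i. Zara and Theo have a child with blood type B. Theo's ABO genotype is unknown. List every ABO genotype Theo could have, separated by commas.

I^A I^B, I^B I^B, I^B i

For each candidate genotype of Theo, check whether crossing it with I^A i can produce every observed child phenotype.
  I^A I^A → possible child types {A} ✗
  I^A I^B → possible child types {A, B, AB} ✓
  I^A i → possible child types {O, A} ✗
  I^B I^B → possible child types {B, AB} ✓
  I^B i → possible child types {O, A, B, AB} ✓
  i i → possible child types {O, A} ✗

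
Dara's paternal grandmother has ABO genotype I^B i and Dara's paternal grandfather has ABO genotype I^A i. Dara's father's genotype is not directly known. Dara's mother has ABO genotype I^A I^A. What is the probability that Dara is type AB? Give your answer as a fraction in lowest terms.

1/4

Dara's father's ABO genotype from I^B i × I^A i: 1/4 I^A I^B, 1/4 I^A i, 1/4 I^B i, 1/4 i i.
Crossing each possibility with the mother I^A I^A and summing P(type AB): 1/4·1/2 + 1/4·0 + 1/4·1/2 + 1/4·0 = 1/4.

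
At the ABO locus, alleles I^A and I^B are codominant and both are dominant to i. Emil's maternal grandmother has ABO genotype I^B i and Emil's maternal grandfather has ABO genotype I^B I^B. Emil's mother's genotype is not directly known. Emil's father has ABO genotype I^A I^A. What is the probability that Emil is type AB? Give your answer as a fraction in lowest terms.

Emil's mother's ABO genotype from I^B i × I^B I^B: 1/2 I^B I^B, 1/2 I^B i.
Crossing each possibility with the father I^A I^A and summing P(type AB): 1/2·1 + 1/2·1/2 = 3/4.

3/4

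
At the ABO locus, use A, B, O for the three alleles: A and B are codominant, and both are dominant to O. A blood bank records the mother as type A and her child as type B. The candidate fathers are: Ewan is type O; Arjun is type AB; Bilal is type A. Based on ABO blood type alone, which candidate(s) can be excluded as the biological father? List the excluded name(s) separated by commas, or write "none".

Ewan, Bilal

A candidate is excluded only if no genotype consistent with his phenotype could produce a type B child with a type A mother.
Ewan (type O): no genotype consistent with that phenotype can produce a type-B child with a type-A mother.
Bilal (type A): no genotype consistent with that phenotype can produce a type-B child with a type-A mother.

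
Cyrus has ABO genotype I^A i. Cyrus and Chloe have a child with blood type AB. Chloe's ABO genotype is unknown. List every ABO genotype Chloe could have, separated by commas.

For each candidate genotype of Chloe, check whether crossing it with I^A i can produce every observed child phenotype.
  I^A I^A → possible child types {A} ✗
  I^A I^B → possible child types {A, B, AB} ✓
  I^A i → possible child types {O, A} ✗
  I^B I^B → possible child types {B, AB} ✓
  I^B i → possible child types {O, A, B, AB} ✓
  i i → possible child types {O, A} ✗

I^A I^B, I^B I^B, I^B i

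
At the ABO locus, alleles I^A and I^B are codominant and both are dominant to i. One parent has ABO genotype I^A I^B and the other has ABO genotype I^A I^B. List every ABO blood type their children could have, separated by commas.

A, B, AB

Gametes from I^A I^B × I^A I^B give offspring ABO genotypes I^A I^A, I^A I^B, I^B I^B, i.e. phenotypes A, B, AB.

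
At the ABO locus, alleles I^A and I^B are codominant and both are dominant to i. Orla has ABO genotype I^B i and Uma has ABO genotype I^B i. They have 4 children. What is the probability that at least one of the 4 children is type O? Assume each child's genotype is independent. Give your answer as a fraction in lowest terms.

ABO cross I^B i × I^B i → 1/4 O, 3/4 B.
So P(type O) = 1/4 per child.
P(none) = (3/4)^4 = 81/256; P(at least one) = 1 − 81/256 = 175/256.

175/256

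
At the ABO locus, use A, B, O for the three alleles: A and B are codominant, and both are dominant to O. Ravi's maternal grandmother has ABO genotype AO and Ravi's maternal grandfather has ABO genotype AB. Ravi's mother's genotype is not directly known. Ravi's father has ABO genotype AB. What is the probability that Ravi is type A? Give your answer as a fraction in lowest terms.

Ravi's mother's ABO genotype from AO × AB: 1/4 AA, 1/4 AB, 1/4 AO, 1/4 BO.
Crossing each possibility with the father AB and summing P(type A): 1/4·1/2 + 1/4·1/4 + 1/4·1/2 + 1/4·1/4 = 3/8.

3/8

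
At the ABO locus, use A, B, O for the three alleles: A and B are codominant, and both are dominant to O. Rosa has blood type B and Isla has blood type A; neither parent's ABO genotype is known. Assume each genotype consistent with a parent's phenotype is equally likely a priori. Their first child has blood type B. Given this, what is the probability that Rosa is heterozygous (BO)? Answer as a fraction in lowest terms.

1/3

Possible genotypes: Rosa ∈ {BB, BO}; Isla ∈ {AA, AO}.
Weight each parental genotype pair by prior × P(type-B child):
  BB × AO: posterior weight 2/3.
  BO × AO: posterior weight 1/3.
Sum the posterior weight over pairs where Rosa is BO: 1/3.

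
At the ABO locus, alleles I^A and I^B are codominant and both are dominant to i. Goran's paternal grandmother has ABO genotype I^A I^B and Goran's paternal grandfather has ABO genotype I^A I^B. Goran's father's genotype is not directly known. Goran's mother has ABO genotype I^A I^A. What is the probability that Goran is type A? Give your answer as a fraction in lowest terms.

1/2

Goran's father's ABO genotype from I^A I^B × I^A I^B: 1/4 I^A I^A, 1/2 I^A I^B, 1/4 I^B I^B.
Crossing each possibility with the mother I^A I^A and summing P(type A): 1/4·1 + 1/2·1/2 + 1/4·0 = 1/2.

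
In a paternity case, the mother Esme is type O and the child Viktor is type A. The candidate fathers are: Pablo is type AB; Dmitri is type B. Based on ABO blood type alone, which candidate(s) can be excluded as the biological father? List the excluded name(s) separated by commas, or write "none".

Dmitri

A candidate is excluded only if no genotype consistent with his phenotype could produce a type A child with a type O mother.
Dmitri (type B): no genotype consistent with that phenotype can produce a type-A child with a type-O mother.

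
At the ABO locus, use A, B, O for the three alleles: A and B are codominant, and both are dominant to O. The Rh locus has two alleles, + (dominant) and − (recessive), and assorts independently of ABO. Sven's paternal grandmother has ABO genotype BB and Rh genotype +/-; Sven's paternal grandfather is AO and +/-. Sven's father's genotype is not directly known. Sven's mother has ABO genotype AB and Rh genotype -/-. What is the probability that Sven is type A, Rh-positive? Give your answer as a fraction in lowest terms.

1/8

Sven's father's ABO genotype from BB × AO: 1/2 AB, 1/2 BO.
Crossing each possibility with the mother AB and summing P(type A): 1/2·1/4 + 1/2·1/4 = 1/4.
Similarly for Rh via the father's Rh distribution: P(Rh+) = 1/2.
Independent loci: 1/4 × 1/2 = 1/8.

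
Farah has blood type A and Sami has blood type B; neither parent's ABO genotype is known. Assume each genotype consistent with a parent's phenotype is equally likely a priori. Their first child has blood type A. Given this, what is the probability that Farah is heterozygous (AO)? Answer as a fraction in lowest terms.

Possible genotypes: Farah ∈ {AA, AO}; Sami ∈ {BB, BO}.
Weight each parental genotype pair by prior × P(type-A child):
  AA × BO: posterior weight 2/3.
  AO × BO: posterior weight 1/3.
Sum the posterior weight over pairs where Farah is AO: 1/3.

1/3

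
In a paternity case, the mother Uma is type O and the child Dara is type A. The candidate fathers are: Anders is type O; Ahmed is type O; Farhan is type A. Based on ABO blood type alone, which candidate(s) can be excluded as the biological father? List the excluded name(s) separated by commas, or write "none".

Anders, Ahmed

A candidate is excluded only if no genotype consistent with his phenotype could produce a type A child with a type O mother.
Anders (type O): no genotype consistent with that phenotype can produce a type-A child with a type-O mother.
Ahmed (type O): no genotype consistent with that phenotype can produce a type-A child with a type-O mother.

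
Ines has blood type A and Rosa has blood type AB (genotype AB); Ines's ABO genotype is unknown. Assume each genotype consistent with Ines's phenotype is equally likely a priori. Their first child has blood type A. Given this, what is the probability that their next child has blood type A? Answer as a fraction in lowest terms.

Possible genotypes: Ines ∈ {AA, AO}; Rosa ∈ {AB}.
Weight each parental genotype pair by prior × P(type-A child):
  AA × AB: posterior weight 1/2; P(next child type A) = 1/2.
  AO × AB: posterior weight 1/2; P(next child type A) = 1/2.
Weighted sum = 1/2.

1/2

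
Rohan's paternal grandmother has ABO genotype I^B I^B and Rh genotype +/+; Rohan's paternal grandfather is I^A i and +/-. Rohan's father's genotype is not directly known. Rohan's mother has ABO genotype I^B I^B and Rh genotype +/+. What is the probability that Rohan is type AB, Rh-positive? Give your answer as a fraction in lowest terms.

Rohan's father's ABO genotype from I^B I^B × I^A i: 1/2 I^A I^B, 1/2 I^B i.
Crossing each possibility with the mother I^B I^B and summing P(type AB): 1/2·1/2 + 1/2·0 = 1/4.
Similarly for Rh via the father's Rh distribution: P(Rh+) = 1.
Independent loci: 1/4 × 1 = 1/4.

1/4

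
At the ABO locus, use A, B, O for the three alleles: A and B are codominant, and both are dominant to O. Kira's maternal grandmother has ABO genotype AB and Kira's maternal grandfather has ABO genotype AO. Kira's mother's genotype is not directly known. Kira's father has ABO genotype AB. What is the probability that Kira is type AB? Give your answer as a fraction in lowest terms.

3/8

Kira's mother's ABO genotype from AB × AO: 1/4 AA, 1/4 AB, 1/4 AO, 1/4 BO.
Crossing each possibility with the father AB and summing P(type AB): 1/4·1/2 + 1/4·1/2 + 1/4·1/4 + 1/4·1/4 = 3/8.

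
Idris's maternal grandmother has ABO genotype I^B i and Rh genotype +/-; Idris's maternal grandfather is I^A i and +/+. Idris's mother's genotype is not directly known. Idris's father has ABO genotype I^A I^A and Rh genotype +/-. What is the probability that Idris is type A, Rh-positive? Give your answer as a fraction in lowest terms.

Idris's mother's ABO genotype from I^B i × I^A i: 1/4 I^A I^B, 1/4 I^A i, 1/4 I^B i, 1/4 i i.
Crossing each possibility with the father I^A I^A and summing P(type A): 1/4·1/2 + 1/4·1 + 1/4·1/2 + 1/4·1 = 3/4.
Similarly for Rh via the mother's Rh distribution: P(Rh+) = 7/8.
Independent loci: 3/4 × 7/8 = 21/32.

21/32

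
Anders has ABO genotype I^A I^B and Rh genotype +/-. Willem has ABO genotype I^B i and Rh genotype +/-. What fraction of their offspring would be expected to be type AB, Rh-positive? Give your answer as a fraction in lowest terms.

ABO cross I^A I^B × I^B i → offspring phenotypes: 1/4 A, 1/2 B, 1/4 AB.
Rh cross +/- × +/- → 3/4 Rh+, 1/4 Rh-.
Independent loci: P(type AB, Rh-positive) = 1/4 × 3/4 = 3/16.

3/16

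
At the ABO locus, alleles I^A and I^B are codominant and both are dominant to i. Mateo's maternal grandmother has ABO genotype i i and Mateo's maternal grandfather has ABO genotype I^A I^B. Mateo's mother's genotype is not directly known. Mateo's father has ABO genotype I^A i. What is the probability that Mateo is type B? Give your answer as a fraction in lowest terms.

1/8

Mateo's mother's ABO genotype from i i × I^A I^B: 1/2 I^A i, 1/2 I^B i.
Crossing each possibility with the father I^A i and summing P(type B): 1/2·0 + 1/2·1/4 = 1/8.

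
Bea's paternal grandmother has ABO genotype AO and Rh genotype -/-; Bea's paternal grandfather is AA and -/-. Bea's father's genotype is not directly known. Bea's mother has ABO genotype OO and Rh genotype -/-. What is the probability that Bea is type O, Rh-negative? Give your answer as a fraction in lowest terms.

Bea's father's ABO genotype from AO × AA: 1/2 AA, 1/2 AO.
Crossing each possibility with the mother OO and summing P(type O): 1/2·0 + 1/2·1/2 = 1/4.
Similarly for Rh via the father's Rh distribution: P(Rh-) = 1.
Independent loci: 1/4 × 1 = 1/4.

1/4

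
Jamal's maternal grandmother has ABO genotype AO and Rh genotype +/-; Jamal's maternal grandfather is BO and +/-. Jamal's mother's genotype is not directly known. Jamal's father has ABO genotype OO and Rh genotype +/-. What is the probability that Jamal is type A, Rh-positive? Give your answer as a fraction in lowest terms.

3/16

Jamal's mother's ABO genotype from AO × BO: 1/4 AB, 1/4 AO, 1/4 BO, 1/4 OO.
Crossing each possibility with the father OO and summing P(type A): 1/4·1/2 + 1/4·1/2 + 1/4·0 + 1/4·0 = 1/4.
Similarly for Rh via the mother's Rh distribution: P(Rh+) = 3/4.
Independent loci: 1/4 × 3/4 = 3/16.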